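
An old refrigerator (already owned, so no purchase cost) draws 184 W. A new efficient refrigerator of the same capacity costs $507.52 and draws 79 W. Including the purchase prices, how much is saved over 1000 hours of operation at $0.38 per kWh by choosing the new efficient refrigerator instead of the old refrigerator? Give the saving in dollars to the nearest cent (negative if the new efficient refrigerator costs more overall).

old refrigerator: $0.00 + (184/1000) kW × 1000 h × $0.38 = $0.00 + $69.92 = $69.92
new efficient refrigerator: $507.52 + (79/1000) kW × 1000 h × $0.38 = $507.52 + $30.02 = $537.54
Saving = $69.92 − $537.54 = −$467.62

-$467.62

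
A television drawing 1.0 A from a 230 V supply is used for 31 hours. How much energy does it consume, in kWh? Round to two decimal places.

7.13 kWh

Power = 1.0 A × 230 V = 230 W = 0.23 kW
Energy = 0.23 kW × 31 h = 7.13 kWh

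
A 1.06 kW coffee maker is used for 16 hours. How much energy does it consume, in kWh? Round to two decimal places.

16.96 kWh

Energy = 1.06 kW × 16 h = 16.96 kWh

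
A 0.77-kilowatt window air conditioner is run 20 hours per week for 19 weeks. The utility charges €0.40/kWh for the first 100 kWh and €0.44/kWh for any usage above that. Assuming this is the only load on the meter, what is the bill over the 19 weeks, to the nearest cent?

€124.74

Runtime = 20 h/week × 19 weeks = 380 h
Energy = 0.77 kW × 380 h = 292.6 kWh
Tier 1 (0–100 kWh): 100 × €0.40 = €40
Above 100 kWh: 192.6 × €0.44 = €84.744
Bill = €124.74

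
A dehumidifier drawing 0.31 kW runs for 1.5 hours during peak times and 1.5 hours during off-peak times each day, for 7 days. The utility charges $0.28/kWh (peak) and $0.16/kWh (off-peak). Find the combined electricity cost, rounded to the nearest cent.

$1.43

Peak energy = 0.31 kW × 1.5 h × 7 = 3.255 kWh
Off-peak energy = 0.31 kW × 1.5 h × 7 = 3.255 kWh
Cost = 3.255 × $0.28 + 3.255 × $0.16 = $0.9114 + $0.5208 = $1.43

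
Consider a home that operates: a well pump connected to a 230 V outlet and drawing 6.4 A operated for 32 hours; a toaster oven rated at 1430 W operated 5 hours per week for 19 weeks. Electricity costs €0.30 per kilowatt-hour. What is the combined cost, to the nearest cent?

€54.89

well pump: Power = 6.4 A × 230 V = 1472 W = 1.472 kW
well pump: 1.472 kW × 32 h = 47.104 kWh
toaster oven: Runtime = 5 h/week × 19 weeks = 95 h
toaster oven: 1.43 kW × 95 h = 135.85 kWh
Total energy = 182.954 kWh
Cost = 182.954 × €0.30 = €54.89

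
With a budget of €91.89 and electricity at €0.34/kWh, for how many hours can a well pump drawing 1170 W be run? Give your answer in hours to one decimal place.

231.0 h

Energy available = €91.89 ÷ €0.34/kWh = 270.2647 kWh
Hours = 270.2647 kWh ÷ 1.17 kW = 231.0 h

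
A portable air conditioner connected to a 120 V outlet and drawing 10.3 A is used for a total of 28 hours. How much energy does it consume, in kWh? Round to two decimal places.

Power = 10.3 A × 120 V = 1236 W = 1.236 kW
Energy = 1.236 kW × 28 h = 34.608 kWh ≈ 34.61 kWh

34.61 kWh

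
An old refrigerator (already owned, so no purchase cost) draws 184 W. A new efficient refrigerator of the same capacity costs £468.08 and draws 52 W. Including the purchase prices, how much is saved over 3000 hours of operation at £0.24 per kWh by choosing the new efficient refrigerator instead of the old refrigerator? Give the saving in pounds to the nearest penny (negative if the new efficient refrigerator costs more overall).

old refrigerator: £0.00 + (184/1000) kW × 3000 h × £0.24 = £0.00 + £132.48 = £132.48
new efficient refrigerator: £468.08 + (52/1000) kW × 3000 h × £0.24 = £468.08 + £37.44 = £505.52
Saving = £132.48 − £505.52 = −£373.04

-£373.04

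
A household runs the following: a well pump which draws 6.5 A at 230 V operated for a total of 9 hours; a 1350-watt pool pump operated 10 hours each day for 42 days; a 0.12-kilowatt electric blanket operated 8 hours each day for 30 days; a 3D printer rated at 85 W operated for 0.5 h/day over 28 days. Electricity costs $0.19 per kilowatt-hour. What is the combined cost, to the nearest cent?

well pump: Power = 6.5 A × 230 V = 1495 W = 1.495 kW
well pump: 1.495 kW × 9 h = 13.455 kWh
pool pump: Runtime = 10 h/day × 42 days = 420 h
pool pump: 1.35 kW × 420 h = 567 kWh
electric blanket: Runtime = 8 h/day × 30 days = 240 h
electric blanket: 0.12 kW × 240 h = 28.8 kWh
3D printer: Runtime = 0.5 h/day × 28 days = 14 h
3D printer: 0.085 kW × 14 h = 1.19 kWh
Total energy = 610.445 kWh
Cost = 610.445 × $0.19 = $115.98

$115.98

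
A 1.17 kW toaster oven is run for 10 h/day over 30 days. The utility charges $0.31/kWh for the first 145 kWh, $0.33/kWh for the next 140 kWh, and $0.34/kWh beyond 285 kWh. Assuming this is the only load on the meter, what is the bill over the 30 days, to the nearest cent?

Runtime = 10 h/day × 30 days = 300 h
Energy = 1.17 kW × 300 h = 351 kWh
Tier 1 (0–145 kWh): 145 × $0.31 = $44.95
Tier 2 (145–285 kWh): 140 × $0.33 = $46.2
Above 285 kWh: 66 × $0.34 = $22.44
Bill = $113.59

$113.59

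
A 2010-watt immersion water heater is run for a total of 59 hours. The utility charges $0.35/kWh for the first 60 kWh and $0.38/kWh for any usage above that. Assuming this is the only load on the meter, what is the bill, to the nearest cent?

$43.26

Energy = 2.01 kW × 59 h = 118.59 kWh
Tier 1 (0–60 kWh): 60 × $0.35 = $21
Above 60 kWh: 58.59 × $0.38 = $22.2642
Bill = $43.26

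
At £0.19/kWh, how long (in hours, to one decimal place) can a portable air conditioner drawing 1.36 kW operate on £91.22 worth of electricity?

353.0 h

Energy available = £91.22 ÷ £0.19/kWh = 480.1053 kWh
Hours = 480.1053 kWh ÷ 1.36 kW = 353.0 h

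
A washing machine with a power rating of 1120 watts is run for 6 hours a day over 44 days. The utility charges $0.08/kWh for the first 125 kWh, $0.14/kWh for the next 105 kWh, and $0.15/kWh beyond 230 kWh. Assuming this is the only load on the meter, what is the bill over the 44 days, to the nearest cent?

Runtime = 6 h/day × 44 days = 264 h
Energy = 1.12 kW × 264 h = 295.68 kWh
Tier 1 (0–125 kWh): 125 × $0.08 = $10
Tier 2 (125–230 kWh): 105 × $0.14 = $14.7
Above 230 kWh: 65.68 × $0.15 = $9.852
Bill = $34.55

$34.55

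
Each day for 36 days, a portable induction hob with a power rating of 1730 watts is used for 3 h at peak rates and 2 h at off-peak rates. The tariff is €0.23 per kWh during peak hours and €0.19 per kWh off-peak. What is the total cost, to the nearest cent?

Peak energy = 1.73 kW × 3 h × 36 = 186.84 kWh
Off-peak energy = 1.73 kW × 2 h × 36 = 124.56 kWh
Cost = 186.84 × €0.23 + 124.56 × €0.19 = €42.9732 + €23.6664 = €66.64

€66.64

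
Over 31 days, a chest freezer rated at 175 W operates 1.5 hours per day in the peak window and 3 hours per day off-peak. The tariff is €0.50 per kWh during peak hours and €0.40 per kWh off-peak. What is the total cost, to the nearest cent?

€10.58

Peak energy = 0.175 kW × 1.5 h × 31 = 8.1375 kWh
Off-peak energy = 0.175 kW × 3 h × 31 = 16.275 kWh
Cost = 8.1375 × €0.50 + 16.275 × €0.40 = €4.06875 + €6.51 = €10.58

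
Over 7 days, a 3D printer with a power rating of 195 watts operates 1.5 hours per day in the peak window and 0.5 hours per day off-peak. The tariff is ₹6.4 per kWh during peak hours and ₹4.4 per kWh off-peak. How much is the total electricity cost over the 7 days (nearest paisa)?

₹16.11

Peak energy = 0.195 kW × 1.5 h × 7 = 2.0475 kWh
Off-peak energy = 0.195 kW × 0.5 h × 7 = 0.6825 kWh
Cost = 2.0475 × ₹6.4 + 0.6825 × ₹4.4 = ₹13.104 + ₹3.003 = ₹16.11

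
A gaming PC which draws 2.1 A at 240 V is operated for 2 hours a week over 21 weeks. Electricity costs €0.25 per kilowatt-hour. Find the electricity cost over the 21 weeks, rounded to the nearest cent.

Power = 2.1 A × 240 V = 504 W = 0.504 kW
Runtime = 2 h/week × 21 weeks = 42 h
Energy = 0.504 kW × 42 h = 21.168 kWh
Cost = 21.168 kWh × €0.25/kWh = €5.29

€5.29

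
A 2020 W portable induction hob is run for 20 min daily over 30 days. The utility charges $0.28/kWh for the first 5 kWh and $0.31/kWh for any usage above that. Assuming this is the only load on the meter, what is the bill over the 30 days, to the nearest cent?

$6.11

Runtime = 20 min × 30 = 600 min = 10 h
Energy = 2.02 kW × 10 h = 20.2 kWh
Tier 1 (0–5 kWh): 5 × $0.28 = $1.4
Above 5 kWh: 15.2 × $0.31 = $4.712
Bill = $6.11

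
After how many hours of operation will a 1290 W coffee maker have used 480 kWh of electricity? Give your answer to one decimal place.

372.1 h

Hours = 480 kWh ÷ 1.29 kW = 372.1 h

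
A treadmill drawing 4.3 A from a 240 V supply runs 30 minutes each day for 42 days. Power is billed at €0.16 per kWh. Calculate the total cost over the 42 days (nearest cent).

Power = 4.3 A × 240 V = 1032 W = 1.032 kW
Runtime = 30 min × 42 = 1260 min = 21 h
Energy = 1.032 kW × 21 h = 21.672 kWh
Cost = 21.672 kWh × €0.16/kWh = €3.47

€3.47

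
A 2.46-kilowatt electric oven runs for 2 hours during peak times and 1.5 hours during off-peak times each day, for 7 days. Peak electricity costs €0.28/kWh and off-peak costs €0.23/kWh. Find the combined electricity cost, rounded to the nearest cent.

Peak energy = 2.46 kW × 2 h × 7 = 34.44 kWh
Off-peak energy = 2.46 kW × 1.5 h × 7 = 25.83 kWh
Cost = 34.44 × €0.28 + 25.83 × €0.23 = €9.6432 + €5.9409 = €15.58

€15.58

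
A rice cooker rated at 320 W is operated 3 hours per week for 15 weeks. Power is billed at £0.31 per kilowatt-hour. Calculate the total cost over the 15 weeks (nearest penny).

£4.46

Runtime = 3 h/week × 15 weeks = 45 h
Energy = 0.32 kW × 45 h = 14.4 kWh
Cost = 14.4 kWh × £0.31/kWh = £4.46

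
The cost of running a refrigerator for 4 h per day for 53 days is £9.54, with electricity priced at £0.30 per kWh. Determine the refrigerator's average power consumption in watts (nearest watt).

Energy = £9.54 ÷ £0.30/kWh = 31.8 kWh
Runtime = 4 h/day × 53 days = 212 h
Power = 31.8 kWh ÷ 212 h = 0.15 kW = 150 W

150 W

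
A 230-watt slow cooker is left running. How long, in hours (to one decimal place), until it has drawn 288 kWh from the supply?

1252.2 h

Hours = 288 kWh ÷ 0.23 kW = 1252.2 h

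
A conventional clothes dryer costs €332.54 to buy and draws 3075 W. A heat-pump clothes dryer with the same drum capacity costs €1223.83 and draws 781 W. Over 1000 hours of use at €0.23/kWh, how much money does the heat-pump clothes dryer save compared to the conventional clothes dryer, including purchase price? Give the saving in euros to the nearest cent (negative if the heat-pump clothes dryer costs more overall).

-€363.67

conventional clothes dryer: €332.54 + (3075/1000) kW × 1000 h × €0.23 = €332.54 + €707.25 = €1039.79
heat-pump clothes dryer: €1223.83 + (781/1000) kW × 1000 h × €0.23 = €1223.83 + €179.63 = €1403.46
Saving = €1039.79 − €1403.46 = −€363.67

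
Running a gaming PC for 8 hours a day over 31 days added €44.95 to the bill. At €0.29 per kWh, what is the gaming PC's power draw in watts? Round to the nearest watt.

Energy = €44.95 ÷ €0.29/kWh = 155 kWh
Runtime = 8 h/day × 31 days = 248 h
Power = 155 kWh ÷ 248 h = 0.625 kW = 625 W

625 W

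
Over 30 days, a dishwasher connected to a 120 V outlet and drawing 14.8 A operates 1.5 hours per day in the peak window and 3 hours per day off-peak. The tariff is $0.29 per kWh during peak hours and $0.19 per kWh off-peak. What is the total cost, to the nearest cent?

Power = 14.8 A × 120 V = 1776 W = 1.776 kW
Peak energy = 1.776 kW × 1.5 h × 30 = 79.92 kWh
Off-peak energy = 1.776 kW × 3 h × 30 = 159.84 kWh
Cost = 79.92 × $0.29 + 159.84 × $0.19 = $23.1768 + $30.3696 = $53.55

$53.55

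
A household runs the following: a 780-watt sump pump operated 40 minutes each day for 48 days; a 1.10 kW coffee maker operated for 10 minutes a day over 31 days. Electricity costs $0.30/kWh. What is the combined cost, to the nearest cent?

$9.19

sump pump: Runtime = 40 min × 48 = 1920 min = 32 h
sump pump: 0.78 kW × 32 h = 24.96 kWh
coffee maker: Runtime = 10 min × 31 = 310 min = 5.166666… h
coffee maker: 1.1 kW × 5.166666… h = 5.683333… kWh
Total energy = 30.643333… kWh
Cost = 30.643333… × $0.30 = $9.19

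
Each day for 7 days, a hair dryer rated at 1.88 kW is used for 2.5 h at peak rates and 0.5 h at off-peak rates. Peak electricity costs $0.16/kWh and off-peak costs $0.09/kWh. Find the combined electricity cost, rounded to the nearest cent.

$5.86

Peak energy = 1.88 kW × 2.5 h × 7 = 32.9 kWh
Off-peak energy = 1.88 kW × 0.5 h × 7 = 6.58 kWh
Cost = 32.9 × $0.16 + 6.58 × $0.09 = $5.264 + $0.5922 = $5.86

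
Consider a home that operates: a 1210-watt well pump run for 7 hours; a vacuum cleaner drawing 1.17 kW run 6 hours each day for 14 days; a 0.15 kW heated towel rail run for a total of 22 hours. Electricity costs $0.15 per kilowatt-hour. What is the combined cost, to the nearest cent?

$16.51

well pump: 1.21 kW × 7 h = 8.47 kWh
vacuum cleaner: Runtime = 6 h/day × 14 days = 84 h
vacuum cleaner: 1.17 kW × 84 h = 98.28 kWh
heated towel rail: 0.15 kW × 22 h = 3.3 kWh
Total energy = 110.05 kWh
Cost = 110.05 × $0.15 = $16.51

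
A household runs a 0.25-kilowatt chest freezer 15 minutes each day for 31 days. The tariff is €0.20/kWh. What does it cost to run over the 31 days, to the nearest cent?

€0.39

Runtime = 15 min × 31 = 465 min = 7.75 h
Energy = 0.25 kW × 7.75 h = 1.9375 kWh
Cost = 1.9375 kWh × €0.20/kWh = €0.39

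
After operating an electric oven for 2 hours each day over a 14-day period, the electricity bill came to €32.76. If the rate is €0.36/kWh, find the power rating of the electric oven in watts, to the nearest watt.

Energy = €32.76 ÷ €0.36/kWh = 91 kWh
Runtime = 2 h/day × 14 days = 28 h
Power = 91 kWh ÷ 28 h = 3.25 kW = 3250 W

3250 W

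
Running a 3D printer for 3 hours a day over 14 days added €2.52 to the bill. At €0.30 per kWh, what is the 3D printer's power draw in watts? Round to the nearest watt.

Energy = €2.52 ÷ €0.30/kWh = 8.4 kWh
Runtime = 3 h/day × 14 days = 42 h
Power = 8.4 kWh ÷ 42 h = 0.2 kW = 200 W

200 W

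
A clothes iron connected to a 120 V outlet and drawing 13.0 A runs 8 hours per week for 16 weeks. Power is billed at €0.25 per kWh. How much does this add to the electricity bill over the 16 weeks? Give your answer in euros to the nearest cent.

€49.92

Power = 13.0 A × 120 V = 1560 W = 1.56 kW
Runtime = 8 h/week × 16 weeks = 128 h
Energy = 1.56 kW × 128 h = 199.68 kWh
Cost = 199.68 kWh × €0.25/kWh = €49.92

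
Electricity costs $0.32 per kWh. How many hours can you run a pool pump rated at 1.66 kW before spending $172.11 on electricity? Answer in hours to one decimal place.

Energy available = $172.11 ÷ $0.32/kWh = 537.8438 kWh
Hours = 537.8438 kWh ÷ 1.66 kW = 324.0 h

324.0 h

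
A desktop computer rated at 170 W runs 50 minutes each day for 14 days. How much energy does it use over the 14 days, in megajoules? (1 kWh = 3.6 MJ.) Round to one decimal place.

Runtime = 50 min × 14 = 700 min = 11.666666… h
Energy = 0.17 kW × 11.666666… h = 1.983333… kWh
= 1.983333… × 3.6 MJ = 7.1 MJ

7.1 MJ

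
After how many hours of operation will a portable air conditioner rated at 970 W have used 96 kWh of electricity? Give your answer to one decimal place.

99.0 h

Hours = 96 kWh ÷ 0.97 kW = 99.0 h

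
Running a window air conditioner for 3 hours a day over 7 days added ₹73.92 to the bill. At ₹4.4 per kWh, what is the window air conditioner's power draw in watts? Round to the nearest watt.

800 W

Energy = ₹73.92 ÷ ₹4.4/kWh = 16.8 kWh
Runtime = 3 h/day × 7 days = 21 h
Power = 16.8 kWh ÷ 21 h = 0.8 kW = 800 W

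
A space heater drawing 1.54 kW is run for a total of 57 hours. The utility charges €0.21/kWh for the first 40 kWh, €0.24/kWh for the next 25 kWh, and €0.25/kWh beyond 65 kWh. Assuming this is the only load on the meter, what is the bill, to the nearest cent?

Energy = 1.54 kW × 57 h = 87.78 kWh
Tier 1 (0–40 kWh): 40 × €0.21 = €8.4
Tier 2 (40–65 kWh): 25 × €0.24 = €6
Above 65 kWh: 22.78 × €0.25 = €5.695
Bill = €20.10

€20.10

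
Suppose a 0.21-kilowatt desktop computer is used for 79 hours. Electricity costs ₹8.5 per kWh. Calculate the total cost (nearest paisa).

Energy = 0.21 kW × 79 h = 16.59 kWh
Cost = 16.59 kWh × ₹8.5/kWh = ₹141.02

₹141.02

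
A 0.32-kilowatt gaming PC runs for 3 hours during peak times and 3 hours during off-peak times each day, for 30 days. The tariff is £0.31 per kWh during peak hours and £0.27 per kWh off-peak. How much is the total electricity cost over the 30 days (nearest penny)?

£16.70

Peak energy = 0.32 kW × 3 h × 30 = 28.8 kWh
Off-peak energy = 0.32 kW × 3 h × 30 = 28.8 kWh
Cost = 28.8 × £0.31 + 28.8 × £0.27 = £8.928 + £7.776 = £16.70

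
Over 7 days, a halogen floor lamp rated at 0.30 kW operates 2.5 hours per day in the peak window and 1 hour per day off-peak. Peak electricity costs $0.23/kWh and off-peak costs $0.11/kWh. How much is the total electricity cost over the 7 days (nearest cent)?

$1.44

Peak energy = 0.3 kW × 2.5 h × 7 = 5.25 kWh
Off-peak energy = 0.3 kW × 1 h × 7 = 2.1 kWh
Cost = 5.25 × $0.23 + 2.1 × $0.11 = $1.2075 + $0.231 = $1.44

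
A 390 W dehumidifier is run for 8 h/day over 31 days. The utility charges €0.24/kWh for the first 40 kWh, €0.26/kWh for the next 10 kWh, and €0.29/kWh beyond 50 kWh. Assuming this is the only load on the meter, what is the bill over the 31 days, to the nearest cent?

Runtime = 8 h/day × 31 days = 248 h
Energy = 0.39 kW × 248 h = 96.72 kWh
Tier 1 (0–40 kWh): 40 × €0.24 = €9.6
Tier 2 (40–50 kWh): 10 × €0.26 = €2.6
Above 50 kWh: 46.72 × €0.29 = €13.5488
Bill = €25.75

€25.75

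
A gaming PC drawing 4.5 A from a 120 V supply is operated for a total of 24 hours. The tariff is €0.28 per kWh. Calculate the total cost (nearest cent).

Power = 4.5 A × 120 V = 540 W = 0.54 kW
Energy = 0.54 kW × 24 h = 12.96 kWh
Cost = 12.96 kWh × €0.28/kWh = €3.63

€3.63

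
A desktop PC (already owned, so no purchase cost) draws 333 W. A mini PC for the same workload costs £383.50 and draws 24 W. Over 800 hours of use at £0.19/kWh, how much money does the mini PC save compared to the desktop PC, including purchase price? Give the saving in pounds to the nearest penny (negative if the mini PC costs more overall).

-£336.53

desktop PC: £0.00 + (333/1000) kW × 800 h × £0.19 = £0.00 + £50.616 = £50.616
mini PC: £383.50 + (24/1000) kW × 800 h × £0.19 = £383.50 + £3.648 = £387.148
Saving = £50.616 − £387.148 = −£336.532 → -£336.53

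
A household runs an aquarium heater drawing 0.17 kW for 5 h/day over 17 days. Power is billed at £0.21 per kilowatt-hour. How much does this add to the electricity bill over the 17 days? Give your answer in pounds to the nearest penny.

Runtime = 5 h/day × 17 days = 85 h
Energy = 0.17 kW × 85 h = 14.45 kWh
Cost = 14.45 kWh × £0.21/kWh = £3.03

£3.03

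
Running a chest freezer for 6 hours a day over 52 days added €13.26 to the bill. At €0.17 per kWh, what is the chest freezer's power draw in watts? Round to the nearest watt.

Energy = €13.26 ÷ €0.17/kWh = 78 kWh
Runtime = 6 h/day × 52 days = 312 h
Power = 78 kWh ÷ 312 h = 0.25 kW = 250 W

250 W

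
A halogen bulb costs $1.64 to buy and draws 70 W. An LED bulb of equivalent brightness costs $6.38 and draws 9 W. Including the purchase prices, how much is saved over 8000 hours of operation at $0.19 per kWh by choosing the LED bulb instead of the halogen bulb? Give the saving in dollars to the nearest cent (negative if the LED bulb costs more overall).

halogen bulb: $1.64 + (70/1000) kW × 8000 h × $0.19 = $1.64 + $106.4 = $108.04
LED bulb: $6.38 + (9/1000) kW × 8000 h × $0.19 = $6.38 + $13.68 = $20.06
Saving = $108.04 − $20.06 = $87.98

$87.98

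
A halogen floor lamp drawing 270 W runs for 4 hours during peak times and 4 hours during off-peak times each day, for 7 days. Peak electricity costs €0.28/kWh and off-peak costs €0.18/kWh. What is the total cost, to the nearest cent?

€3.48

Peak energy = 0.27 kW × 4 h × 7 = 7.56 kWh
Off-peak energy = 0.27 kW × 4 h × 7 = 7.56 kWh
Cost = 7.56 × €0.28 + 7.56 × €0.18 = €2.1168 + €1.3608 = €3.48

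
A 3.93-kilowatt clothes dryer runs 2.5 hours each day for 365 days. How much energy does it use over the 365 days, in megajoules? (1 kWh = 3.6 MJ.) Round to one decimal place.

12910.1 MJ

Runtime = 2.5 h/day × 365 days = 912.5 h
Energy = 3.93 kW × 912.5 h = 3586.125 kWh
= 3586.125 × 3.6 MJ = 12910.1 MJ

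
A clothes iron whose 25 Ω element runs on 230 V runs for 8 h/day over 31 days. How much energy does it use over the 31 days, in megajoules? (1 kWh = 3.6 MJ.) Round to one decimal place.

1889.2 MJ

Power = V²/R = 230²/25 = 2116 W = 2.116 kW
Runtime = 8 h/day × 31 days = 248 h
Energy = 2.116 kW × 248 h = 524.768 kWh
= 524.768 × 3.6 MJ = 1889.2 MJ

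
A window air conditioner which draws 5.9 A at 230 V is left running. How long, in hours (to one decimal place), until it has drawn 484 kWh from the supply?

Power = 5.9 A × 230 V = 1357 W = 1.357 kW
Hours = 484 kWh ÷ 1.357 kW = 356.7 h

356.7 h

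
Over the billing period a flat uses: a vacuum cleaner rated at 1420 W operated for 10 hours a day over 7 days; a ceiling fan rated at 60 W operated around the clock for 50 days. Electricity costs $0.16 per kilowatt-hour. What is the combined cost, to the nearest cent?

vacuum cleaner: Runtime = 10 h/day × 7 days = 70 h
vacuum cleaner: 1.42 kW × 70 h = 99.4 kWh
ceiling fan: Runtime = 24 h × 50 = 1200 h
ceiling fan: 0.06 kW × 1200 h = 72 kWh
Total energy = 171.4 kWh
Cost = 171.4 × $0.16 = $27.42

$27.42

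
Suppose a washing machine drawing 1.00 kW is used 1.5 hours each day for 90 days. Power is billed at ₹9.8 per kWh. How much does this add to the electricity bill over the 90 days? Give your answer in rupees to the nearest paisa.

₹1323.00

Runtime = 1.5 h/day × 90 days = 135 h
Energy = 1 kW × 135 h = 135 kWh
Cost = 135 kWh × ₹9.8/kWh = ₹1323.00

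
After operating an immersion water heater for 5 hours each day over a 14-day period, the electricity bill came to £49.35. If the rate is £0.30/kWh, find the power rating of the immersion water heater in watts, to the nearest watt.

2350 W

Energy = £49.35 ÷ £0.30/kWh = 164.5 kWh
Runtime = 5 h/day × 14 days = 70 h
Power = 164.5 kWh ÷ 70 h = 2.35 kW = 2350 W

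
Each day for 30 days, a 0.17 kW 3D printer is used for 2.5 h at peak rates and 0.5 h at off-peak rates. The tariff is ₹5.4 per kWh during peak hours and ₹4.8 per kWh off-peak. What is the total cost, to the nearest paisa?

₹81.09

Peak energy = 0.17 kW × 2.5 h × 30 = 12.75 kWh
Off-peak energy = 0.17 kW × 0.5 h × 30 = 2.55 kWh
Cost = 12.75 × ₹5.4 + 2.55 × ₹4.8 = ₹68.85 + ₹12.24 = ₹81.09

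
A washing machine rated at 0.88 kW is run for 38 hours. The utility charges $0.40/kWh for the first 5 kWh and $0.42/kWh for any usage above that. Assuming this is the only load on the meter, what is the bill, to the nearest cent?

$13.94

Energy = 0.88 kW × 38 h = 33.44 kWh
Tier 1 (0–5 kWh): 5 × $0.40 = $2
Above 5 kWh: 28.44 × $0.42 = $11.9448
Bill = $13.94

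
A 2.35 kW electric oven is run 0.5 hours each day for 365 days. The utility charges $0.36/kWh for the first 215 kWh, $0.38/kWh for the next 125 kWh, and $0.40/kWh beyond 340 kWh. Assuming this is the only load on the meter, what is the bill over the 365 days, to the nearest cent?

Runtime = 0.5 h/day × 365 days = 182.5 h
Energy = 2.35 kW × 182.5 h = 428.875 kWh
Tier 1 (0–215 kWh): 215 × $0.36 = $77.4
Tier 2 (215–340 kWh): 125 × $0.38 = $47.5
Above 340 kWh: 88.875 × $0.40 = $35.55
Bill = $160.45

$160.45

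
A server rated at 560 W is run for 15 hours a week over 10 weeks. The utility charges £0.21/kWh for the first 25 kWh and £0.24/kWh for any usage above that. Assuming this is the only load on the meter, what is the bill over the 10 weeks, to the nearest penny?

Runtime = 15 h/week × 10 weeks = 150 h
Energy = 0.56 kW × 150 h = 84 kWh
Tier 1 (0–25 kWh): 25 × £0.21 = £5.25
Above 25 kWh: 59 × £0.24 = £14.16
Bill = £19.41

£19.41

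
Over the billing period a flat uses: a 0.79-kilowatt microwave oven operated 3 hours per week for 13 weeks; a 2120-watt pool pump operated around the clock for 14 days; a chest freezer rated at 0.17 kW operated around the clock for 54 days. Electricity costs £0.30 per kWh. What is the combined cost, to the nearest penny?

microwave oven: Runtime = 3 h/week × 13 weeks = 39 h
microwave oven: 0.79 kW × 39 h = 30.81 kWh
pool pump: Runtime = 24 h × 14 = 336 h
pool pump: 2.12 kW × 336 h = 712.32 kWh
chest freezer: Runtime = 24 h × 54 = 1296 h
chest freezer: 0.17 kW × 1296 h = 220.32 kWh
Total energy = 963.45 kWh
Cost = 963.45 × £0.30 = £289.04

£289.04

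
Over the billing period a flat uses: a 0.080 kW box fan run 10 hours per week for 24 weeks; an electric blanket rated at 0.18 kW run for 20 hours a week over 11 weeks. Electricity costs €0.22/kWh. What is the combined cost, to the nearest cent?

€12.94

box fan: Runtime = 10 h/week × 24 weeks = 240 h
box fan: 0.08 kW × 240 h = 19.2 kWh
electric blanket: Runtime = 20 h/week × 11 weeks = 220 h
electric blanket: 0.18 kW × 220 h = 39.6 kWh
Total energy = 58.8 kWh
Cost = 58.8 × €0.22 = €12.94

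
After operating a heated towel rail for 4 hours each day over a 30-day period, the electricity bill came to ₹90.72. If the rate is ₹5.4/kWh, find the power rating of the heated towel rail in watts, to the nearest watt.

Energy = ₹90.72 ÷ ₹5.4/kWh = 16.8 kWh
Runtime = 4 h/day × 30 days = 120 h
Power = 16.8 kWh ÷ 120 h = 0.14 kW = 140 W

140 W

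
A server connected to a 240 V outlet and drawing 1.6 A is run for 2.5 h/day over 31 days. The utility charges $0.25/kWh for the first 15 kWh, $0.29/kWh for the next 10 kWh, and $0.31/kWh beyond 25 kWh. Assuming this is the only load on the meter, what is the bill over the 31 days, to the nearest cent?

Power = 1.6 A × 240 V = 384 W = 0.384 kW
Runtime = 2.5 h/day × 31 days = 77.5 h
Energy = 0.384 kW × 77.5 h = 29.76 kWh
Tier 1 (0–15 kWh): 15 × $0.25 = $3.75
Tier 2 (15–25 kWh): 10 × $0.29 = $2.9
Above 25 kWh: 4.76 × $0.31 = $1.4756
Bill = $8.13

$8.13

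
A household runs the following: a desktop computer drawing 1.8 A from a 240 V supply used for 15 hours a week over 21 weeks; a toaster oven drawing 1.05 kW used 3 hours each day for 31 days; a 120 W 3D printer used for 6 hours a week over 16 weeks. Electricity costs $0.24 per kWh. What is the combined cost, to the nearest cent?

$58.86

desktop computer: Power = 1.8 A × 240 V = 432 W = 0.432 kW
desktop computer: Runtime = 15 h/week × 21 weeks = 315 h
desktop computer: 0.432 kW × 315 h = 136.08 kWh
toaster oven: Runtime = 3 h/day × 31 days = 93 h
toaster oven: 1.05 kW × 93 h = 97.65 kWh
3D printer: Runtime = 6 h/week × 16 weeks = 96 h
3D printer: 0.12 kW × 96 h = 11.52 kWh
Total energy = 245.25 kWh
Cost = 245.25 × $0.24 = $58.86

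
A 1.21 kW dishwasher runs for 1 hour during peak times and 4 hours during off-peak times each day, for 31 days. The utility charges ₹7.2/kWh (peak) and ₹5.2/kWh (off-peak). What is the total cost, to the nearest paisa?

Peak energy = 1.21 kW × 1 h × 31 = 37.51 kWh
Off-peak energy = 1.21 kW × 4 h × 31 = 150.04 kWh
Cost = 37.51 × ₹7.2 + 150.04 × ₹5.2 = ₹270.072 + ₹780.208 = ₹1050.28

₹1050.28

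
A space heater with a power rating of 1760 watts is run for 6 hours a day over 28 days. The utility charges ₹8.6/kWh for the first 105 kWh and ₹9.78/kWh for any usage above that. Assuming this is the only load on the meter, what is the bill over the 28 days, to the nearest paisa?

Runtime = 6 h/day × 28 days = 168 h
Energy = 1.76 kW × 168 h = 295.68 kWh
Tier 1 (0–105 kWh): 105 × ₹8.6 = ₹903
Above 105 kWh: 190.68 × ₹9.78 = ₹1864.8504
Bill = ₹2767.85

₹2767.85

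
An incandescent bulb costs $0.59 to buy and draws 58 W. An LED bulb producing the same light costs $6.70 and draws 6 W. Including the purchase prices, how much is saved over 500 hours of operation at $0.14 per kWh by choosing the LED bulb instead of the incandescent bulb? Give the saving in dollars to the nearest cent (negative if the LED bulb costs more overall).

-$2.47

incandescent bulb: $0.59 + (58/1000) kW × 500 h × $0.14 = $0.59 + $4.06 = $4.65
LED bulb: $6.70 + (6/1000) kW × 500 h × $0.14 = $6.70 + $0.42 = $7.12
Saving = $4.65 − $7.12 = −$2.47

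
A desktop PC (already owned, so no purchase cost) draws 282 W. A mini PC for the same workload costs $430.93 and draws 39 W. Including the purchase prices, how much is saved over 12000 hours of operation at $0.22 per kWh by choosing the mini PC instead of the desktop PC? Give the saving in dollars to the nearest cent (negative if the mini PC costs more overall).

$210.59

desktop PC: $0.00 + (282/1000) kW × 12000 h × $0.22 = $0.00 + $744.48 = $744.48
mini PC: $430.93 + (39/1000) kW × 12000 h × $0.22 = $430.93 + $102.96 = $533.89
Saving = $744.48 − $533.89 = $210.59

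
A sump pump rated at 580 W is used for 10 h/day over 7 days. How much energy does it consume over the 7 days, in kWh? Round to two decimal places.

40.60 kWh

Runtime = 10 h/day × 7 days = 70 h
Energy = 0.58 kW × 70 h = 40.6 kWh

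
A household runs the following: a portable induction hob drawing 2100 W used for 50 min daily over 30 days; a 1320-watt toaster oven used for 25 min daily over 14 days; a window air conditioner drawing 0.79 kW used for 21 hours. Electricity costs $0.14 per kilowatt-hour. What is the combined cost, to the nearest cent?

portable induction hob: Runtime = 50 min × 30 = 1500 min = 25 h
portable induction hob: 2.1 kW × 25 h = 52.5 kWh
toaster oven: Runtime = 25 min × 14 = 350 min = 5.833333… h
toaster oven: 1.32 kW × 5.833333… h = 7.7 kWh
window air conditioner: 0.79 kW × 21 h = 16.59 kWh
Total energy = 76.79 kWh
Cost = 76.79 × $0.14 = $10.75

$10.75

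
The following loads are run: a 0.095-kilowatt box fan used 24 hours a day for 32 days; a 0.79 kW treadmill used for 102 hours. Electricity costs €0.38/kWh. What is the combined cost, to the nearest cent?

€58.35

box fan: Runtime = 24 h × 32 = 768 h
box fan: 0.095 kW × 768 h = 72.96 kWh
treadmill: 0.79 kW × 102 h = 80.58 kWh
Total energy = 153.54 kWh
Cost = 153.54 × €0.38 = €58.35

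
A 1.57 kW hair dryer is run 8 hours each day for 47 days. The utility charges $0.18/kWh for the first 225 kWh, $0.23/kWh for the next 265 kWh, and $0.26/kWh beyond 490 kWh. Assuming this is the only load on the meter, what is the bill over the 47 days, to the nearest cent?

Runtime = 8 h/day × 47 days = 376 h
Energy = 1.57 kW × 376 h = 590.32 kWh
Tier 1 (0–225 kWh): 225 × $0.18 = $40.5
Tier 2 (225–490 kWh): 265 × $0.23 = $60.95
Above 490 kWh: 100.32 × $0.26 = $26.0832
Bill = $127.53

$127.53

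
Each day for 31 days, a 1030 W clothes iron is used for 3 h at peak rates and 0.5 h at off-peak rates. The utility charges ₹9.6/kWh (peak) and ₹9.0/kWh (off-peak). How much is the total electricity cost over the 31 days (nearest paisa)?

₹1063.27

Peak energy = 1.03 kW × 3 h × 31 = 95.79 kWh
Off-peak energy = 1.03 kW × 0.5 h × 31 = 15.965 kWh
Cost = 95.79 × ₹9.6 + 15.965 × ₹9.0 = ₹919.584 + ₹143.685 = ₹1063.27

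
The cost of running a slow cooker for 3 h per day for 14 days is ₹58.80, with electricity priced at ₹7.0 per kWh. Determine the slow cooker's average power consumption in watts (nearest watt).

Energy = ₹58.80 ÷ ₹7.0/kWh = 8.4 kWh
Runtime = 3 h/day × 14 days = 42 h
Power = 8.4 kWh ÷ 42 h = 0.2 kW = 200 W

200 W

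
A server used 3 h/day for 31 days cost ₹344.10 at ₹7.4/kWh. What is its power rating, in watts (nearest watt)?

500 W

Energy = ₹344.10 ÷ ₹7.4/kWh = 46.5 kWh
Runtime = 3 h/day × 31 days = 93 h
Power = 46.5 kWh ÷ 93 h = 0.5 kW = 500 W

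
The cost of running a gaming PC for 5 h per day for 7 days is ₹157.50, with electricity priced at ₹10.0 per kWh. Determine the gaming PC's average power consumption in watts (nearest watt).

Energy = ₹157.50 ÷ ₹10.0/kWh = 15.75 kWh
Runtime = 5 h/day × 7 days = 35 h
Power = 15.75 kWh ÷ 35 h = 0.45 kW = 450 W

450 W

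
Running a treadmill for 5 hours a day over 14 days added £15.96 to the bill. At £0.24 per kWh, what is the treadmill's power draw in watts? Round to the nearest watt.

950 W

Energy = £15.96 ÷ £0.24/kWh = 66.5 kWh
Runtime = 5 h/day × 14 days = 70 h
Power = 66.5 kWh ÷ 70 h = 0.95 kW = 950 W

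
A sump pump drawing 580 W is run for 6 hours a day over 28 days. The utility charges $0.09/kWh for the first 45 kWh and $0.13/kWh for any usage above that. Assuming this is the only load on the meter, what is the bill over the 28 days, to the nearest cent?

Runtime = 6 h/day × 28 days = 168 h
Energy = 0.58 kW × 168 h = 97.44 kWh
Tier 1 (0–45 kWh): 45 × $0.09 = $4.05
Above 45 kWh: 52.44 × $0.13 = $6.8172
Bill = $10.87

$10.87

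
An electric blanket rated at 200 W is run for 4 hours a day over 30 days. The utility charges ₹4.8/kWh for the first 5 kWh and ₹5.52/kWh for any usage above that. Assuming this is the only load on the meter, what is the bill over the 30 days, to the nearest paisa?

Runtime = 4 h/day × 30 days = 120 h
Energy = 0.2 kW × 120 h = 24 kWh
Tier 1 (0–5 kWh): 5 × ₹4.8 = ₹24
Above 5 kWh: 19 × ₹5.52 = ₹104.88
Bill = ₹128.88

₹128.88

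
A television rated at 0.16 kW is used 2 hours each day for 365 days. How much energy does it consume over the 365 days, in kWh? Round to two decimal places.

116.80 kWh

Runtime = 2 h/day × 365 days = 730 h
Energy = 0.16 kW × 730 h = 116.8 kWh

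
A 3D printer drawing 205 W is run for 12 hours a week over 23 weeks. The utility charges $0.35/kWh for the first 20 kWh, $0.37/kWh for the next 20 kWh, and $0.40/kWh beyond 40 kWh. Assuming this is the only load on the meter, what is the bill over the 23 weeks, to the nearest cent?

Runtime = 12 h/week × 23 weeks = 276 h
Energy = 0.205 kW × 276 h = 56.58 kWh
Tier 1 (0–20 kWh): 20 × $0.35 = $7
Tier 2 (20–40 kWh): 20 × $0.37 = $7.4
Above 40 kWh: 16.58 × $0.40 = $6.632
Bill = $21.03

$21.03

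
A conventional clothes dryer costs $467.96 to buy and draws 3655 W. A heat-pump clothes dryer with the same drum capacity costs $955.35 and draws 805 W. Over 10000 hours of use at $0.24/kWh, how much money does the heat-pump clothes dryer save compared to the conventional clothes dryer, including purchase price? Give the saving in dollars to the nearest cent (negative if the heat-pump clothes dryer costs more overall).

conventional clothes dryer: $467.96 + (3655/1000) kW × 10000 h × $0.24 = $467.96 + $8772 = $9239.96
heat-pump clothes dryer: $955.35 + (805/1000) kW × 10000 h × $0.24 = $955.35 + $1932 = $2887.35
Saving = $9239.96 − $2887.35 = $6352.61

$6352.61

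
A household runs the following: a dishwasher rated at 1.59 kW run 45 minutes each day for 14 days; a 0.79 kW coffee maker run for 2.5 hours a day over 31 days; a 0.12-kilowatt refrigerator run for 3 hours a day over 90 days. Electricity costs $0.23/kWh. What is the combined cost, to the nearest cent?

$25.37

dishwasher: Runtime = 45 min × 14 = 630 min = 10.5 h
dishwasher: 1.59 kW × 10.5 h = 16.695 kWh
coffee maker: Runtime = 2.5 h/day × 31 days = 77.5 h
coffee maker: 0.79 kW × 77.5 h = 61.225 kWh
refrigerator: Runtime = 3 h/day × 90 days = 270 h
refrigerator: 0.12 kW × 270 h = 32.4 kWh
Total energy = 110.32 kWh
Cost = 110.32 × $0.23 = $25.37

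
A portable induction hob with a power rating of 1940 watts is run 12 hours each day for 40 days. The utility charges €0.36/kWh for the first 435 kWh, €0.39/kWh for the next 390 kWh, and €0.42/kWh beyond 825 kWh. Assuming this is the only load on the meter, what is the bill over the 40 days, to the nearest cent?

€353.30

Runtime = 12 h/day × 40 days = 480 h
Energy = 1.94 kW × 480 h = 931.2 kWh
Tier 1 (0–435 kWh): 435 × €0.36 = €156.6
Tier 2 (435–825 kWh): 390 × €0.39 = €152.1
Above 825 kWh: 106.2 × €0.42 = €44.604
Bill = €353.30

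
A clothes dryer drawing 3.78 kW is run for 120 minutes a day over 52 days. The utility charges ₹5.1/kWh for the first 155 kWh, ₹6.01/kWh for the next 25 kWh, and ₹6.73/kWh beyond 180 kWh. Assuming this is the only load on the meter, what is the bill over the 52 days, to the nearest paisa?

₹2375.05

Runtime = 120 min × 52 = 6240 min = 104 h
Energy = 3.78 kW × 104 h = 393.12 kWh
Tier 1 (0–155 kWh): 155 × ₹5.1 = ₹790.5
Tier 2 (155–180 kWh): 25 × ₹6.01 = ₹150.25
Above 180 kWh: 213.12 × ₹6.73 = ₹1434.2976
Bill = ₹2375.05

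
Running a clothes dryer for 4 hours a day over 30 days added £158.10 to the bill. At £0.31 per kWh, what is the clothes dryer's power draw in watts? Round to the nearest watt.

Energy = £158.10 ÷ £0.31/kWh = 510 kWh
Runtime = 4 h/day × 30 days = 120 h
Power = 510 kWh ÷ 120 h = 4.25 kW = 4250 W

4250 W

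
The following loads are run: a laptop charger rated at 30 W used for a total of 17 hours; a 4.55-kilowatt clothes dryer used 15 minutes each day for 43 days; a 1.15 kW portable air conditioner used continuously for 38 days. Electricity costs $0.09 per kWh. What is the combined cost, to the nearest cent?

laptop charger: 0.03 kW × 17 h = 0.51 kWh
clothes dryer: Runtime = 15 min × 43 = 645 min = 10.75 h
clothes dryer: 4.55 kW × 10.75 h = 48.9125 kWh
portable air conditioner: Runtime = 24 h × 38 = 912 h
portable air conditioner: 1.15 kW × 912 h = 1048.8 kWh
Total energy = 1098.2225 kWh
Cost = 1098.2225 × $0.09 = $98.84

$98.84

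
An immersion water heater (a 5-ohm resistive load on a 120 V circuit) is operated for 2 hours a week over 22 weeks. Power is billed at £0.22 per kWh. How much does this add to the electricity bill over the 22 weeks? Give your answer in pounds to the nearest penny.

£27.88

Power = V²/R = 120²/5 = 2880 W = 2.88 kW
Runtime = 2 h/week × 22 weeks = 44 h
Energy = 2.88 kW × 44 h = 126.72 kWh
Cost = 126.72 kWh × £0.22/kWh = £27.88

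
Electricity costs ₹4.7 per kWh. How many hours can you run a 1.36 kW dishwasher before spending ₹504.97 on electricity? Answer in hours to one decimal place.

79.0 h

Energy available = ₹504.97 ÷ ₹4.7/kWh = 107.4404 kWh
Hours = 107.4404 kWh ÷ 1.36 kW = 79.0 h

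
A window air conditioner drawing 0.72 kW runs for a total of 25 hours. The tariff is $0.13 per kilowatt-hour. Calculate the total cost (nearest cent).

Energy = 0.72 kW × 25 h = 18 kWh
Cost = 18 kWh × $0.13/kWh = $2.34

$2.34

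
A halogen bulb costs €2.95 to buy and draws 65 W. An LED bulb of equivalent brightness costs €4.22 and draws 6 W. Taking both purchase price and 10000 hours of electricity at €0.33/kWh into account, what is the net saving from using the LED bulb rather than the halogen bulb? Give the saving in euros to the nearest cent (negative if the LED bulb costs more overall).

€193.43

halogen bulb: €2.95 + (65/1000) kW × 10000 h × €0.33 = €2.95 + €214.5 = €217.45
LED bulb: €4.22 + (6/1000) kW × 10000 h × €0.33 = €4.22 + €19.8 = €24.02
Saving = €217.45 − €24.02 = €193.43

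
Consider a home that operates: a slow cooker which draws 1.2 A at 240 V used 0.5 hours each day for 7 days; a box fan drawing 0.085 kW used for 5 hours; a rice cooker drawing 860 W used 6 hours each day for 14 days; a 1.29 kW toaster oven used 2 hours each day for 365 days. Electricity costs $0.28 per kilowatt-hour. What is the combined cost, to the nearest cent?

slow cooker: Power = 1.2 A × 240 V = 288 W = 0.288 kW
slow cooker: Runtime = 0.5 h/day × 7 days = 3.5 h
slow cooker: 0.288 kW × 3.5 h = 1.008 kWh
box fan: 0.085 kW × 5 h = 0.425 kWh
rice cooker: Runtime = 6 h/day × 14 days = 84 h
rice cooker: 0.86 kW × 84 h = 72.24 kWh
toaster oven: Runtime = 2 h/day × 365 days = 730 h
toaster oven: 1.29 kW × 730 h = 941.7 kWh
Total energy = 1015.373 kWh
Cost = 1015.373 × $0.28 = $284.30

$284.30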